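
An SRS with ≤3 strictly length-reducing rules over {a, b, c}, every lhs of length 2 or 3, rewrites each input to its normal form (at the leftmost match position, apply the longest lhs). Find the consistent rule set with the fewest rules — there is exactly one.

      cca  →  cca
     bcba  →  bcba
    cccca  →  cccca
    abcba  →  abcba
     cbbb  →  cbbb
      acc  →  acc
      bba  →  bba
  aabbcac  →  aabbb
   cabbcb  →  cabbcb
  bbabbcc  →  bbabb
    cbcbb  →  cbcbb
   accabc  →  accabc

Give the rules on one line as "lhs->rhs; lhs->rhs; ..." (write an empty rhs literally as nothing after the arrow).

  | cca
  | bcba
  | cccca
  | abcba

bcc->b; cac->b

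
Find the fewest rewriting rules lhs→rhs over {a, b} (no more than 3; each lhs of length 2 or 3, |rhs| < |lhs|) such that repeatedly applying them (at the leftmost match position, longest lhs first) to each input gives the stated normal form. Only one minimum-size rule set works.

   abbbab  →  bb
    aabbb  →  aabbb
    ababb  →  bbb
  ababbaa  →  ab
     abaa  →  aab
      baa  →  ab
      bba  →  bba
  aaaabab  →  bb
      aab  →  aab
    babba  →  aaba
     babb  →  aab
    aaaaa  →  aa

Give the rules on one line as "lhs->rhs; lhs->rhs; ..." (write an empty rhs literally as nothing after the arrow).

  | abbbab => abbaa => abab => aaa => bb
  | aabbb
  | ababb => aaab => bbb
  | ababbaa => aaabaa => bbbaa => bbab => baa => ab

aaa->bb; baa->ab; bab->aa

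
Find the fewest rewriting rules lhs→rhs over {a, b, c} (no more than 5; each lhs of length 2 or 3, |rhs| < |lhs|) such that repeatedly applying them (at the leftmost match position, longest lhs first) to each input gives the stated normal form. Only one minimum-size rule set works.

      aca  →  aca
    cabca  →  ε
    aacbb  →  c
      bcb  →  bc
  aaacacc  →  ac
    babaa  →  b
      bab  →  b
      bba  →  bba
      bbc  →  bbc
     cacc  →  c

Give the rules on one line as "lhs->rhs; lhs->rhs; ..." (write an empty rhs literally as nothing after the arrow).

  | aca
  | cabca => cca => aa => ε
  | aacbb => cbb => cb => c
  | bcb => bc

aa->; ab->; cb->c; cc->a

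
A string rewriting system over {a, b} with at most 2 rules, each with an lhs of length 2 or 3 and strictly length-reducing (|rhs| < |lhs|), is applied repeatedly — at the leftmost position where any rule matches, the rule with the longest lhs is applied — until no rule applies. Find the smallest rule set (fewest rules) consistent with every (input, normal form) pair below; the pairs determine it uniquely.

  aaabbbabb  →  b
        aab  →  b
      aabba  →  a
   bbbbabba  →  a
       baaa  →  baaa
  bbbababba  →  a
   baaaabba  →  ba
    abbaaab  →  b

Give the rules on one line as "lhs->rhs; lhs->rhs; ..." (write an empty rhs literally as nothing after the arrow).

  | aaabbbabb => aabbbabb => abbbabb => bbbabb => babb => bbb => b
  | aab => ab => b
  | aabba => abba => bba => a
  | bbbbabba => bbabba => abba => bba => a

ab->b; bb->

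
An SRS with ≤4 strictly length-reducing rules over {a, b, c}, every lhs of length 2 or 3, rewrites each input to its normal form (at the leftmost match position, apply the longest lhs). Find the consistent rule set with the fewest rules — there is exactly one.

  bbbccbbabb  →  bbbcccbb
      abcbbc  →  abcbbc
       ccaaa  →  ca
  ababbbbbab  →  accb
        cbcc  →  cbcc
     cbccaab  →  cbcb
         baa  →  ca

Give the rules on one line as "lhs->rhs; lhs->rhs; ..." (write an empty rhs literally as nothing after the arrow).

  | bbbccbbabb => bbbccbabb => bbbcccbb
  | abcbbc
  | ccaaa => ca
  | ababbbbbab => acbbbbbab => acbbbbab => acbbbab => acbbab => acbab => accb

ba->c; bba->ba; caa->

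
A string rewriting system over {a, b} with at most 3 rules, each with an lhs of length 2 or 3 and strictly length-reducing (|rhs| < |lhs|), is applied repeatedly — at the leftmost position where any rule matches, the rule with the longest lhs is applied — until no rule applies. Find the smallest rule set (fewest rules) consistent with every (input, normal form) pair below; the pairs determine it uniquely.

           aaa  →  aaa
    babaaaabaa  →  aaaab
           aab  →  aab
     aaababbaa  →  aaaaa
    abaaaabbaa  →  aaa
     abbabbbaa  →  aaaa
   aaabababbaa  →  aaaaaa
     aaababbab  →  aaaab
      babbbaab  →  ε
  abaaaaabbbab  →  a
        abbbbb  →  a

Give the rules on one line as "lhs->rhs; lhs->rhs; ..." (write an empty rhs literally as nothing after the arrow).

  | aaa
  | babaaaabaa => bbaaaabaa => aaaabaa => aaaaba => aaaab
  | aab
  | aaababbaa => aaabbbaa => aaaaa

ba->b; bb->; bbb->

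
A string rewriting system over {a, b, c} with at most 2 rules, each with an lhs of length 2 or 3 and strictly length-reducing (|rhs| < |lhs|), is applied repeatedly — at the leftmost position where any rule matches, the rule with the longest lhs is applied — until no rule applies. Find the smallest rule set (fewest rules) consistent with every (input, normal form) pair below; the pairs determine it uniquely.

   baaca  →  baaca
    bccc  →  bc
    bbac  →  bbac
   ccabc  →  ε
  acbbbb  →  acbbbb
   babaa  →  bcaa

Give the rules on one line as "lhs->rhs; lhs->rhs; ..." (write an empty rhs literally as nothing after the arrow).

ab->c; cc->

  | baaca
  | bccc => bc
  | bbac
  | ccabc => abc => cc => ε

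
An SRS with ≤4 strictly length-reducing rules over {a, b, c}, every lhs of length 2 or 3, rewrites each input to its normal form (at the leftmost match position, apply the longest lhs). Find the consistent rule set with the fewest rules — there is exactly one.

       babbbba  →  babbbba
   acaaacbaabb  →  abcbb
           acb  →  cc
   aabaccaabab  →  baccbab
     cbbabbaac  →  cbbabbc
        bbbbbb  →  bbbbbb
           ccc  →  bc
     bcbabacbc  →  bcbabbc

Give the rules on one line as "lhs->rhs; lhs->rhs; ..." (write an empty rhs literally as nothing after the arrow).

  | babbbba
  | acaaacbaabb => acacbaabb => acccaabb => abcaabb => abcbb
  | acb => cc
  | aabaccaabab => baccaabab => baccbab

aa->; acb->cc; ccc->bc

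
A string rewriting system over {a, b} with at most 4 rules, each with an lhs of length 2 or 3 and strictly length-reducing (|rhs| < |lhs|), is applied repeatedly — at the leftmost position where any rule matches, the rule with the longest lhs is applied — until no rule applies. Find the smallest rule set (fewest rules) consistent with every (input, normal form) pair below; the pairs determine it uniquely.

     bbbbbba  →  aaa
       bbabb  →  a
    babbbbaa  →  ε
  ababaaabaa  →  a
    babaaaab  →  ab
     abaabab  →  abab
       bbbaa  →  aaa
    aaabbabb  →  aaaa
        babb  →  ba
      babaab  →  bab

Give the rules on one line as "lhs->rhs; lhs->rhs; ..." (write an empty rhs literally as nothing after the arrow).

baa->; bb->; bbb->a

  | bbbbbba => abbba => aaa
  | bbabb => abb => a
  | babbbbaa => baabaa => baa => ε
  | ababaaabaa => abaabaa => abaa => a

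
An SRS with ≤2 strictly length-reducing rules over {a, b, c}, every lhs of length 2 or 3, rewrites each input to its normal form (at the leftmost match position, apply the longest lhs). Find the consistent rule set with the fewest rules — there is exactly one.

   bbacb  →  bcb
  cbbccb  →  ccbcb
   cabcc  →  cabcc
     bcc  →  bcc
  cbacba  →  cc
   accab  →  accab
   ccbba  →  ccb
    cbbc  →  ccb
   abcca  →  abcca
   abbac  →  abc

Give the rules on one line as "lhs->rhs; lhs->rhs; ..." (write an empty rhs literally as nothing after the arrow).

  | bbacb => bcb
  | cbbccb => ccbcb
  | cabcc
  | bcc

ba->; bbc->cb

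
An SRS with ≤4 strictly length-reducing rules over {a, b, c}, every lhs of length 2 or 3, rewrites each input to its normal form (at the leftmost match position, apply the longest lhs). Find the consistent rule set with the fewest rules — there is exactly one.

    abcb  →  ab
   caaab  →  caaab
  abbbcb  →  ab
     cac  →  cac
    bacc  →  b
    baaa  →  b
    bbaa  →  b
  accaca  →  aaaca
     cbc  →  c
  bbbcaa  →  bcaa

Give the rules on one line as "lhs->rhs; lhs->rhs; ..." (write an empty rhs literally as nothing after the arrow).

ba->b; bb->b; cb->; cc->a

  | abcb => ab
  | caaab
  | abbbcb => abbcb => abcb => ab
  | cac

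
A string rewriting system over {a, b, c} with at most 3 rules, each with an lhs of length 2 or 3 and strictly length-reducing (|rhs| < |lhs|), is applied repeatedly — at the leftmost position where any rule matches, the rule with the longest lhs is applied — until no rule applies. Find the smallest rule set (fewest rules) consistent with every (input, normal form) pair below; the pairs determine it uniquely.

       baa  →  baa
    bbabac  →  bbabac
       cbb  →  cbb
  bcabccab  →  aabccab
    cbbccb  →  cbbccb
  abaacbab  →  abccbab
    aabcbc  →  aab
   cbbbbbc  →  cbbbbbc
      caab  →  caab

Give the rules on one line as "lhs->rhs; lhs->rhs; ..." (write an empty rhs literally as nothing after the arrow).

aac->cc; bca->aa; cbc->

  | baa
  | bbabac
  | cbb
  | bcabccab => aabccab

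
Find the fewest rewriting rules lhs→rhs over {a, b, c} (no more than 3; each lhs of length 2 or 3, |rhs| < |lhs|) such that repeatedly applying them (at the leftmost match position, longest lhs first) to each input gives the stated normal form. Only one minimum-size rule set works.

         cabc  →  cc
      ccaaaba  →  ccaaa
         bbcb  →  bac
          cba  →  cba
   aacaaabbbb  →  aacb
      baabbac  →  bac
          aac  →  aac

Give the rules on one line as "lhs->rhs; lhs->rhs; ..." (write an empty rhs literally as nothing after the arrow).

ab->; bcb->ac

  | cabc => cc
  | ccaaaba => ccaaa
  | bbcb => bac
  | cba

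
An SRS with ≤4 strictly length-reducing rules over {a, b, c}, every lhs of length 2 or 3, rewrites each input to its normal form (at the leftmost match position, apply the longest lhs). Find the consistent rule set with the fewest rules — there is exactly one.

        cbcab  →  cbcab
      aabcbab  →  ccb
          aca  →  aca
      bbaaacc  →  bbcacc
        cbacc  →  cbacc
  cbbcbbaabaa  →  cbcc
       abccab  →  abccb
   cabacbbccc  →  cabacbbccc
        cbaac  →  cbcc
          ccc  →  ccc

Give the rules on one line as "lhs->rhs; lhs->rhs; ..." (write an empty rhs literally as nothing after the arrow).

aa->c; bcb->a; cca->cc

  | cbcab
  | aabcbab => cbcbab => caab => ccb
  | aca
  | bbaaacc => bbcacc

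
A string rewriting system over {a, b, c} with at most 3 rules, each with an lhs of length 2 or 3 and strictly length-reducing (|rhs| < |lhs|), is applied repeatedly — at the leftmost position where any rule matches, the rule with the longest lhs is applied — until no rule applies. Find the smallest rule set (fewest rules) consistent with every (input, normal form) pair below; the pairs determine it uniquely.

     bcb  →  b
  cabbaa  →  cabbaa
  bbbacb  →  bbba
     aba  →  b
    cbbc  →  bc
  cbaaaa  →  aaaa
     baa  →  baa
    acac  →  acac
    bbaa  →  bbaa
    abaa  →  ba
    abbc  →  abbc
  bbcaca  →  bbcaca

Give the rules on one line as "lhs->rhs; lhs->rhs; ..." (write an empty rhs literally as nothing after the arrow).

  | bcb => b
  | cabbaa
  | bbbacb => bbba
  | aba => b

aba->b; cb->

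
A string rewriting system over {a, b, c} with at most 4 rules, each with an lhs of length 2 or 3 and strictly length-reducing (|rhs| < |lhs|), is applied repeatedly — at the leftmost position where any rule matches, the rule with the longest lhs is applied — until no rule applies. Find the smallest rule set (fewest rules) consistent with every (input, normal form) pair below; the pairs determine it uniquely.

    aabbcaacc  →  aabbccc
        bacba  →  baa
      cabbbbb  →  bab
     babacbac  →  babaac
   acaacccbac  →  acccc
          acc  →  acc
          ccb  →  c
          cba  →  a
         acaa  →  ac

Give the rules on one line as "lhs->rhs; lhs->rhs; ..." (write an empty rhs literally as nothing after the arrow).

bbb->ba; ca->c; cb->

  | aabbcaacc => aabbcacc => aabbccc
  | bacba => baa
  | cabbbbb => cbbbbb => bbbb => bab
  | babacbac => babaac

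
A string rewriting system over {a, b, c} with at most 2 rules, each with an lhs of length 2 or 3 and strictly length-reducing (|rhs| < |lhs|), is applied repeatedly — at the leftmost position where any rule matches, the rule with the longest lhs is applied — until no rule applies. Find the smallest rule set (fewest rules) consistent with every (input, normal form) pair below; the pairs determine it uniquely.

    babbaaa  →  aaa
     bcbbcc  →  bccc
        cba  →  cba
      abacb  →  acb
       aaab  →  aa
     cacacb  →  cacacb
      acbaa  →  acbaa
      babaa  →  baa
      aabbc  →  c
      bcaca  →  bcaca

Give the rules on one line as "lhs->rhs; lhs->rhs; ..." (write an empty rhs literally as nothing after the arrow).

  | babbaaa => bbaaa => aaa
  | bcbbcc => bccc
  | cba
  | abacb => acb

ab->; bb->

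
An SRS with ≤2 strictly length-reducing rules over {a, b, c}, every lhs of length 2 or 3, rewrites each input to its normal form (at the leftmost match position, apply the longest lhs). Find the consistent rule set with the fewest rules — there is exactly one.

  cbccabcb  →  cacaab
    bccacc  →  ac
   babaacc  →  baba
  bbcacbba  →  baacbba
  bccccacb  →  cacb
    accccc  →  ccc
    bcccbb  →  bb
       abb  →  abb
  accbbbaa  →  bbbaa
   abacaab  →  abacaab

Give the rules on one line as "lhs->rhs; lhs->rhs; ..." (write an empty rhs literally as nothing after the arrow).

acc->; bc->a

  | cbccabcb => cacabcb => cacaab
  | bccacc => acacc => ac
  | babaacc => baba
  | bbcacbba => baacbba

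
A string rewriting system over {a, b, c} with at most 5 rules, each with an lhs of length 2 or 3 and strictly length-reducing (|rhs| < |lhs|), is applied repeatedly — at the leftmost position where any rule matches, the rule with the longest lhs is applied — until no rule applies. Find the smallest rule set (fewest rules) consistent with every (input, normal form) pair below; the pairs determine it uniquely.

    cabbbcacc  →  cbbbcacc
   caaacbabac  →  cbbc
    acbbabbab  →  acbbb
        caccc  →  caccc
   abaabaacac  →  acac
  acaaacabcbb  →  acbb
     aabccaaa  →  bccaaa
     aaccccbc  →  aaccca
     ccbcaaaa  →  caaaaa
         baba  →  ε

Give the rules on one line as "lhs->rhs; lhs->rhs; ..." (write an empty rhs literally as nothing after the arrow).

ab->b; ba->; cba->bb; cbc->a

  | cabbbcacc => cbbbcacc
  | caaacbabac => caaabbbac => caabbbac => cabbbac => cbbbac => cbbc
  | acbbabbab => acbbbab => acbbb
  | caccc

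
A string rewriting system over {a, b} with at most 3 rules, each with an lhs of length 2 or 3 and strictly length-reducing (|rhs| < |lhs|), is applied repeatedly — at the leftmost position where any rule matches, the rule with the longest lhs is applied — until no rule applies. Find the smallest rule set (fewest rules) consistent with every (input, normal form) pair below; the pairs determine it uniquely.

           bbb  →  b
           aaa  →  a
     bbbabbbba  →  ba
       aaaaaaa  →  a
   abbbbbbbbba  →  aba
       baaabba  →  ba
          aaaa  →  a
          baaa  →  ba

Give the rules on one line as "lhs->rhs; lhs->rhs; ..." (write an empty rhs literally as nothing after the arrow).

aa->a; bb->

  | bbb => b
  | aaa => aa => a
  | bbbabbbba => babbbba => babba => baa => ba
  | aaaaaaa => aaaaaa => aaaaa => aaaa => aaa => aa => a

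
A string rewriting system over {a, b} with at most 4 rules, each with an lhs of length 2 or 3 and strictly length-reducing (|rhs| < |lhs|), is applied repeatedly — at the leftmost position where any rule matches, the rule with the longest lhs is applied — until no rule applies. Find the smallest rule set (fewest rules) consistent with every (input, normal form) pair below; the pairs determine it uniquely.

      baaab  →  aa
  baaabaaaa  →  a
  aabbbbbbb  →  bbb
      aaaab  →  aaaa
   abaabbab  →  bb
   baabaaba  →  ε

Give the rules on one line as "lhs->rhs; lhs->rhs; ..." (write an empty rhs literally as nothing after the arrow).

  | baaab => aab => aa
  | baaabaaaa => aabaaaa => abaaa => baa => a
  | aabbbbbbb => abbbbb => bbb
  | aaaab => aaaa

ab->a; aba->b; abb->; ba->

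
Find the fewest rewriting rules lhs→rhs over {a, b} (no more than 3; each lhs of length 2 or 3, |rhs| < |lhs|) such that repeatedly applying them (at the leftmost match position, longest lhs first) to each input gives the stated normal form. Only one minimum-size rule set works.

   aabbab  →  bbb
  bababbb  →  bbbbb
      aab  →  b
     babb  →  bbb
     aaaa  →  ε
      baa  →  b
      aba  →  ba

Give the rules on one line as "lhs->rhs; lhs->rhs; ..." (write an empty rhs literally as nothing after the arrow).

aa->; ab->b

  | aabbab => bbab => bbb
  | bababbb => bbabbb => bbbbb
  | aab => b
  | babb => bbb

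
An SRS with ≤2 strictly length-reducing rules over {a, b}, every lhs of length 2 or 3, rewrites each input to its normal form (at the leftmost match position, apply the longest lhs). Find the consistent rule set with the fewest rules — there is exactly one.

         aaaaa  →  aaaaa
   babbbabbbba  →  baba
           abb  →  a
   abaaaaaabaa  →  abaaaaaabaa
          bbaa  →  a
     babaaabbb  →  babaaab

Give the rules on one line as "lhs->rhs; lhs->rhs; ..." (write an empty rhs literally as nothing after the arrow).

  | aaaaa
  | babbbabbbba => bababbbba => bababba => baba
  | abb => a
  | abaaaaaabaa

bb->; bba->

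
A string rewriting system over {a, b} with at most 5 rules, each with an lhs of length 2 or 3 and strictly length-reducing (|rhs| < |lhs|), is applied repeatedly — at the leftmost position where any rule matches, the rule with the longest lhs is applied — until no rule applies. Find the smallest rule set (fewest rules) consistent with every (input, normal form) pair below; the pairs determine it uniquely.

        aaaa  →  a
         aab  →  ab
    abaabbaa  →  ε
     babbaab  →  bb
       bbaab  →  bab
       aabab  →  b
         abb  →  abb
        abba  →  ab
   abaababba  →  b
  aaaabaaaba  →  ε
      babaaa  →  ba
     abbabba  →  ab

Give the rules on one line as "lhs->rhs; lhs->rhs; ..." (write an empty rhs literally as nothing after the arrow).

aa->a; aba->; bba->b; bbb->bb

  | aaaa => aaa => aa => a
  | aab => ab
  | abaabbaa => abbaa => aba => ε
  | babbaab => babab => bb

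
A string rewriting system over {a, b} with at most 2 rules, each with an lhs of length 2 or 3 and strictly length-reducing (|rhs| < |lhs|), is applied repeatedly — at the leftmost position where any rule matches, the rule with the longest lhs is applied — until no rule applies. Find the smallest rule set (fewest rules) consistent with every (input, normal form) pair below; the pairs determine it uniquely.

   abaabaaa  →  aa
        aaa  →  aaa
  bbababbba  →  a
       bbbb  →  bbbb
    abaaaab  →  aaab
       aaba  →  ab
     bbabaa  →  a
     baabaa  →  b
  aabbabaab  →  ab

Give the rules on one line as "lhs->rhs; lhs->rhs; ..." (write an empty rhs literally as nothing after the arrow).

aba->b; ba->a

  | abaabaaa => babaaa => abaaa => baa => aa
  | aaa
  | bbababbba => bababbba => ababbba => bbbba => bbba => bba => ba => a
  | bbbb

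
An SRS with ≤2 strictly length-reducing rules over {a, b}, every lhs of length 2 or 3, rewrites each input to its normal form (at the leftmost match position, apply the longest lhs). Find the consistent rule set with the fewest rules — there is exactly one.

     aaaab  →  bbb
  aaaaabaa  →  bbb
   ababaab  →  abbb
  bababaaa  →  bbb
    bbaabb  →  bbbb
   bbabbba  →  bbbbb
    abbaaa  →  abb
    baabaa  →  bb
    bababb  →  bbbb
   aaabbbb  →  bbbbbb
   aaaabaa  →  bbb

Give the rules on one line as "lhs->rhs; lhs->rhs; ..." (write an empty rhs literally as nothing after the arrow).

  | aaaab => bbab => bbb
  | aaaaabaa => bbaabaa => bbabaa => bbbaa => bbba => bbb
  | ababaab => abbaab => abbab => abbb
  | bababaaa => bbabaaa => bbbaaa => bbbaa => bbba => bbb

aaa->bb; ba->b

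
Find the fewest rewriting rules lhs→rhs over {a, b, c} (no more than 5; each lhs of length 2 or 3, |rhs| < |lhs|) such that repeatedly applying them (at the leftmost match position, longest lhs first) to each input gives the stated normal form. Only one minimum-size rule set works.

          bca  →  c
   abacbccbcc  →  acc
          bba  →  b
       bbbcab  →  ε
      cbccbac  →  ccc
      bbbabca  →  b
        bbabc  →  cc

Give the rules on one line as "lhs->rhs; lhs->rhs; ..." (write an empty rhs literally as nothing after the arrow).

ba->c; bb->c; ca->b; ccb->

  | bca => bb => c
  | abacbccbcc => accbccbcc => accbcc => acc
  | bba => ca => b
  | bbbcab => cbcab => cbbb => ccb => ε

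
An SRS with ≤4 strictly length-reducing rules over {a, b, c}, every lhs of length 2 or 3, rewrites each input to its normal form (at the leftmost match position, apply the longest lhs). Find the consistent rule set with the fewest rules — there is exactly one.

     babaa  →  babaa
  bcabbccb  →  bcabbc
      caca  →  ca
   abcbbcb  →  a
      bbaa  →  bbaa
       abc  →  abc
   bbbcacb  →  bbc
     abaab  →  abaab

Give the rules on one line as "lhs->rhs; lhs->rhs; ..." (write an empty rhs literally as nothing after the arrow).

  | babaa
  | bcabbccb => bcabbc
  | caca => ca
  | abcbbcb => acbcb => acb => a

bcb->c; cac->c; cb->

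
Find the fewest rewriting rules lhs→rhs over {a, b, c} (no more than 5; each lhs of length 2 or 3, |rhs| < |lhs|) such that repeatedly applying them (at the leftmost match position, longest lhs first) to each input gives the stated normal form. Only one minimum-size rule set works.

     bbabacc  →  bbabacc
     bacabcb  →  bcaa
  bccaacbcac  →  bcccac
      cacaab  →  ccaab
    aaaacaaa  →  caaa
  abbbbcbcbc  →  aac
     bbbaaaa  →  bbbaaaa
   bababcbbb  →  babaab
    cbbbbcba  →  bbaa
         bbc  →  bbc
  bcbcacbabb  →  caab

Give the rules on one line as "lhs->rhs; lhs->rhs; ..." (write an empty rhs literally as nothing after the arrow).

  | bbabacc
  | bacabcb => bcabcb => bcaa
  | bccaacbcac => bccaacac => bccacac => bcccac
  | cacaab => ccaab

abb->ab; aca->ca; bcb->a; cb->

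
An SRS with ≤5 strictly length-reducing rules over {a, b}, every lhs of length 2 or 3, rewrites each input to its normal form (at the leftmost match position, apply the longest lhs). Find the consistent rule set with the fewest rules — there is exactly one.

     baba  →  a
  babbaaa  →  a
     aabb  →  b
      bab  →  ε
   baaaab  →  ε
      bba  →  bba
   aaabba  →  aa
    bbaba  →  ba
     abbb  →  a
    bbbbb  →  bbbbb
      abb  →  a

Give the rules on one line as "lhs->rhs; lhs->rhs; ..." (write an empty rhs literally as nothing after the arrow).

  | baba => a
  | babbaaa => baaa => a
  | aabb => b
  | bab => ε

aab->; ab->a; baa->; bab->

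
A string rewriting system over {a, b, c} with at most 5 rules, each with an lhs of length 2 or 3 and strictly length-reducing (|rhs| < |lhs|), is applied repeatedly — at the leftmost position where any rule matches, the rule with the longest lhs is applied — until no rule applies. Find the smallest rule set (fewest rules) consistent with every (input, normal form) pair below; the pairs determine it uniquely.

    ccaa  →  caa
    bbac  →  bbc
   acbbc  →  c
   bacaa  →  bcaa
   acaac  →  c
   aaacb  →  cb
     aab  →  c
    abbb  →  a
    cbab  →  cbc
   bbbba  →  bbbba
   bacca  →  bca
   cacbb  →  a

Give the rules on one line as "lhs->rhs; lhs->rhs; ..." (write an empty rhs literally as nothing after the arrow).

ab->c; ac->c; cbb->a; cc->c

  | ccaa => caa
  | bbac => bbc
  | acbbc => cbbc => ac => c
  | bacaa => bcaa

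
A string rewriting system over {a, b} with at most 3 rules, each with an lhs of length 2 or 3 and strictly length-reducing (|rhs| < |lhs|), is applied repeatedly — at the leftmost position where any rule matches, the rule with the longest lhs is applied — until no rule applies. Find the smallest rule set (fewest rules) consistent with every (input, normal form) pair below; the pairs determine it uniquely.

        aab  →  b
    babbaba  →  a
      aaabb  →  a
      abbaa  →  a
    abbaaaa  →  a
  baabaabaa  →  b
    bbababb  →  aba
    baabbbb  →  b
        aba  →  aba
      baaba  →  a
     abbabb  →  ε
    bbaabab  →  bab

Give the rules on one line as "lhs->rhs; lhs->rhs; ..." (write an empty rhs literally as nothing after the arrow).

aa->; bb->

  | aab => b
  | babbaba => baaba => bba => a
  | aaabb => abb => a
  | abbaa => aaa => a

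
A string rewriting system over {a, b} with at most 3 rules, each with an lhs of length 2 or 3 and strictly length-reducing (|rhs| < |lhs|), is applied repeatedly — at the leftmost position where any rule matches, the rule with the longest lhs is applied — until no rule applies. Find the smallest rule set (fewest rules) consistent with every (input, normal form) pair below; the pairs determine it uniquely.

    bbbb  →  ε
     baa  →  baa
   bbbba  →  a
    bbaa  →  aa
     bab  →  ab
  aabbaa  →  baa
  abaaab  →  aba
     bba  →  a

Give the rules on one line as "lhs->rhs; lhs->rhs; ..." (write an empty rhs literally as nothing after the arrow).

aab->; bab->ab; bb->

  | bbbb => bb => ε
  | baa
  | bbbba => bba => a
  | bbaa => aa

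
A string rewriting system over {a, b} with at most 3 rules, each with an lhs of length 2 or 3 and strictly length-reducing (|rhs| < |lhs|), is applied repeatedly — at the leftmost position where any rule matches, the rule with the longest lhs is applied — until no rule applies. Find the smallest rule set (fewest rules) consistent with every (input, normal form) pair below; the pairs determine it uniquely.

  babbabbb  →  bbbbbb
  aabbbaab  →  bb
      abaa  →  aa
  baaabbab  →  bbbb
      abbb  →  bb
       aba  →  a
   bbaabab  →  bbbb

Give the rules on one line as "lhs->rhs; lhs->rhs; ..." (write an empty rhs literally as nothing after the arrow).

  | babbabbb => bbbabbb => bbbbbb
  | aabbbaab => abbaab => baab => bab => bb
  | abaa => aa
  | baaabbab => baabbab => babbab => bbbab => bbbb

ab->; ba->b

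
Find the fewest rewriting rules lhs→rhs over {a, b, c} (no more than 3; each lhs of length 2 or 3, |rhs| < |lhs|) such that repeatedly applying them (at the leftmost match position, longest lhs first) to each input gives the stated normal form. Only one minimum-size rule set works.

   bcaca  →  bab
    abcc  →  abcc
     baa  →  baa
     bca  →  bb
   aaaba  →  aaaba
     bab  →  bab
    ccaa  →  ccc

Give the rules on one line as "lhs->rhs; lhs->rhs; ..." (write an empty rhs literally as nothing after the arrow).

ca->b; caa->cc; cac->ac

  | bcaca => baca => bab
  | abcc
  | baa
  | bca => bb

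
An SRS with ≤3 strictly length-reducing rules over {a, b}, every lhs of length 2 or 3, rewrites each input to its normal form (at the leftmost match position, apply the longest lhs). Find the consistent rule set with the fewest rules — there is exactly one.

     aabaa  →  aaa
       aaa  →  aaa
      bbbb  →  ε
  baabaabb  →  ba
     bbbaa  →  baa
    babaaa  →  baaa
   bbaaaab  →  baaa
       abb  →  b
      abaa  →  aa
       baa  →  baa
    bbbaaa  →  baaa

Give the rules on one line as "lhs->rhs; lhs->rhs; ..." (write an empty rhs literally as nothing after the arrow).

  | aabaa => aaa
  | aaa
  | bbbb => bb => ε
  | baabaabb => baaabb => baab => ba

ab->; bb->; bba->ba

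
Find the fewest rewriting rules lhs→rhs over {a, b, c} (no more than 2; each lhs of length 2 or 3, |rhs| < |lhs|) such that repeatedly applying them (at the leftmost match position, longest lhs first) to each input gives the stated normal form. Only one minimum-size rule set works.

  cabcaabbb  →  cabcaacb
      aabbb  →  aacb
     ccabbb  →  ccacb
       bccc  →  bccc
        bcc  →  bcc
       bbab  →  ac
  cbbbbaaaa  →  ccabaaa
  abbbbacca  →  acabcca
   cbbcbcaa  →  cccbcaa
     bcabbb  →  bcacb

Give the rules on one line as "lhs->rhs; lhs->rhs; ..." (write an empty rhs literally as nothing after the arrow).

bb->c; bba->ab

  | cabcaabbb => cabcaacb
  | aabbb => aacb
  | ccabbb => ccacb
  | bccc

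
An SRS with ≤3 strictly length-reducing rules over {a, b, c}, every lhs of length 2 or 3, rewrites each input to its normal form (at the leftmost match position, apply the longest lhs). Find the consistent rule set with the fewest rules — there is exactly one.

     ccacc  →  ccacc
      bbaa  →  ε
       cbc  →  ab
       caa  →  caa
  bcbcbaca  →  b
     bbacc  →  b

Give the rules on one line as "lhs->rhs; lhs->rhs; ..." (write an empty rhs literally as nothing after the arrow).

  | ccacc
  | bbaa => ba => ε
  | cbc => ab
  | caa

ba->; bc->b; cbc->ab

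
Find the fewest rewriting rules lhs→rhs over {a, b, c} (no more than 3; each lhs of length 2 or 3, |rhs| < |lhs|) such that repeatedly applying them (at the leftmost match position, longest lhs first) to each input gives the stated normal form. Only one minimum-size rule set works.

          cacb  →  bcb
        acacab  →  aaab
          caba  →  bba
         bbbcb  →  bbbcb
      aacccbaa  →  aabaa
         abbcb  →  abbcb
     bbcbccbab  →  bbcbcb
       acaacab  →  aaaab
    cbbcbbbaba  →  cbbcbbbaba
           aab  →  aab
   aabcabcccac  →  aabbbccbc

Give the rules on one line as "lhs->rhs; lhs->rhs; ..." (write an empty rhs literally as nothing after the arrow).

ac->a; ca->b; cba->

  | cacb => bcb
  | acacab => aacab => aaab
  | caba => bba
  | bbbcb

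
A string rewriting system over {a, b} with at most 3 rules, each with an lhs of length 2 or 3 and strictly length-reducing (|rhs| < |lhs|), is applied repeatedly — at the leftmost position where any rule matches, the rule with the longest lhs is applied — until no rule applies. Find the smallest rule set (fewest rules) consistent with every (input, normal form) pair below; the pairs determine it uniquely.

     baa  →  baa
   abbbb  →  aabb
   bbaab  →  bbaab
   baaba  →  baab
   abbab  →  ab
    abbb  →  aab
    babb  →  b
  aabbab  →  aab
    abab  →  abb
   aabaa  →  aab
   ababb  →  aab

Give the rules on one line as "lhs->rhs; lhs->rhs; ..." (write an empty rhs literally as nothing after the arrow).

  | baa
  | abbbb => aabb
  | bbaab
  | baaba => baab

aba->ab; bab->; bbb->ab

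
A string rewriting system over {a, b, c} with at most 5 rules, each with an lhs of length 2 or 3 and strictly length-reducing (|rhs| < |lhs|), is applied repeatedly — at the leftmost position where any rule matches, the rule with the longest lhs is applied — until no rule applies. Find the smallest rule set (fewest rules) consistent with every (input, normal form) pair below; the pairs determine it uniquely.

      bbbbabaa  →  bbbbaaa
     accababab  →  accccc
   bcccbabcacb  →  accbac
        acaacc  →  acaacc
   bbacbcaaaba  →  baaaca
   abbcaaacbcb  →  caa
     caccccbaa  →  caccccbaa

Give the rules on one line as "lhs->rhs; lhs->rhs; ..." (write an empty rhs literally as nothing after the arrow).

ab->c; acb->; bab->ba; bc->a

  | bbbbabaa => bbbbaaa
  | accababab => acccabab => accccab => accccc
  | bcccbabcacb => accbabcacb => accbacacb => accbac
  | acaacc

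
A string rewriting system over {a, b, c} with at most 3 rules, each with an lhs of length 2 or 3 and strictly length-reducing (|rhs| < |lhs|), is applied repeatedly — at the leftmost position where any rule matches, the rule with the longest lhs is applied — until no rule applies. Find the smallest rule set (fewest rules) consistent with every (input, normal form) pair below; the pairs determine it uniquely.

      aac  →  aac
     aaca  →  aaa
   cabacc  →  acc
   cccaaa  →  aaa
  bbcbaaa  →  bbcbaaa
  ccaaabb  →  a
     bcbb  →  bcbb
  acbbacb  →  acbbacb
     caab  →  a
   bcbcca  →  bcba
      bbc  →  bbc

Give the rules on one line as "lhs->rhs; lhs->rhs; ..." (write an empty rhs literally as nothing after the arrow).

  | aac
  | aaca => aaa
  | cabacc => abacc => acc
  | cccaaa => ccaaa => caaa => aaa

ab->; ca->a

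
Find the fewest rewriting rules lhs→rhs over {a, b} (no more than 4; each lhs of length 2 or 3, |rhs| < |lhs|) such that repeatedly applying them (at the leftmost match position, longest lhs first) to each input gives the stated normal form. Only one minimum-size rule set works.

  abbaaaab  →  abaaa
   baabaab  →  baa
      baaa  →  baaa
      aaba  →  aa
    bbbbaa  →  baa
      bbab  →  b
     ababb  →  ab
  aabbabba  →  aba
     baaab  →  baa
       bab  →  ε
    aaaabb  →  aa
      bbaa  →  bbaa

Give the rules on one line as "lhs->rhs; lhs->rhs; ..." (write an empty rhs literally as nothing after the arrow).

  | abbaaaab => abaaaab => abaaa
  | baabaab => baaab => baa
  | baaa
  | aaba => aa

aab->a; abb->ab; bab->; bbb->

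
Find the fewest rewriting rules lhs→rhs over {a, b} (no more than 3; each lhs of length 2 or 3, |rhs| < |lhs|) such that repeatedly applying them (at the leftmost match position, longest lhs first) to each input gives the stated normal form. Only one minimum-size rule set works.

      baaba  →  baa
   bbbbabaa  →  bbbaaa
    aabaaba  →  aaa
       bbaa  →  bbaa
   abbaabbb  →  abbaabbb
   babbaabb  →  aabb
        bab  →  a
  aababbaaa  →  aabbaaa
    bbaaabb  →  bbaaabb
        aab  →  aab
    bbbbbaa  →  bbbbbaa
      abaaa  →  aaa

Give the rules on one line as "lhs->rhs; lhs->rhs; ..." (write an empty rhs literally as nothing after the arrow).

aba->a; bab->a

  | baaba => baa
  | bbbbabaa => bbbaaa
  | aabaaba => aaaba => aaa
  | bbaa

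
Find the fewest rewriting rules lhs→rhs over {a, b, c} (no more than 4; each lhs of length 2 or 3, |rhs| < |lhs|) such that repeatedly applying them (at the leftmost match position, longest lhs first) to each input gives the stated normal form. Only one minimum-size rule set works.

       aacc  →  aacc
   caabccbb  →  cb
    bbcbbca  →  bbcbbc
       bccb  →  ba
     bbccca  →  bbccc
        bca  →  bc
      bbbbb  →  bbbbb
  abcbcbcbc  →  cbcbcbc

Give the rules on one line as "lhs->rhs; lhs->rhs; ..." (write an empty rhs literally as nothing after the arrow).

  | aacc
  | caabccbb => cabccbb => cbccbb => cbab => cb
  | bbcbbca => bbcbbc
  | bccb => ba

ab->; ca->c; ccb->a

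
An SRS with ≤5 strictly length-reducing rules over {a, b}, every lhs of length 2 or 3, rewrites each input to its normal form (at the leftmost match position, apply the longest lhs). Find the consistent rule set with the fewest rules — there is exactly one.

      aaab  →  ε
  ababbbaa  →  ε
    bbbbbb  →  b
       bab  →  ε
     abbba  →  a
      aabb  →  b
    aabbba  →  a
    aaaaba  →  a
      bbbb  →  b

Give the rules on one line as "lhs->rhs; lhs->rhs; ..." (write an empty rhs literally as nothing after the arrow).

aa->; ab->; ba->a; bb->b

  | aaab => ab => ε
  | ababbbaa => abbbaa => bbaa => baa => aa => ε
  | bbbbbb => bbbbb => bbbb => bbb => bb => b
  | bab => ab => ε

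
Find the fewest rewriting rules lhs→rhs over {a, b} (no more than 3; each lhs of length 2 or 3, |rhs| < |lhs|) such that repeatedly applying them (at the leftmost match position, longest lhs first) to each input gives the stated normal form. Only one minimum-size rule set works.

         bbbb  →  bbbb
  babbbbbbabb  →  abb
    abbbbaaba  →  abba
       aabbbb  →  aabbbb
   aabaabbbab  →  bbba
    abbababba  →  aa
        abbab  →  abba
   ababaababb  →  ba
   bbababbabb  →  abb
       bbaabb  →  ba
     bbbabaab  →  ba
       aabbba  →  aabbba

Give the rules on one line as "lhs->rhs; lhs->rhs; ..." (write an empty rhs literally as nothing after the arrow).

aaa->; baa->a; bab->ba

  | bbbb
  | babbbbbbabb => babbbbbabb => babbbbabb => babbbabb => babbabb => bababb => baabb => abb
  | abbbbaaba => abbbaba => abbbaa => abba
  | aabbbb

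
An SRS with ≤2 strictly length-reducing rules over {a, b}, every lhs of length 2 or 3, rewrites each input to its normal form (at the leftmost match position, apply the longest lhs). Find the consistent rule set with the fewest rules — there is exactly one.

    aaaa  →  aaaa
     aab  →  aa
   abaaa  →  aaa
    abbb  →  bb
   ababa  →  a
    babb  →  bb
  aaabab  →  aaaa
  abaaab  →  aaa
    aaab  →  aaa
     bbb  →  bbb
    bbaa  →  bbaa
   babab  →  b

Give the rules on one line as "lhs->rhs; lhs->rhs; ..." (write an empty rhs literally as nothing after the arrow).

aab->aa; ab->

  | aaaa
  | aab => aa
  | abaaa => aaa
  | abbb => bb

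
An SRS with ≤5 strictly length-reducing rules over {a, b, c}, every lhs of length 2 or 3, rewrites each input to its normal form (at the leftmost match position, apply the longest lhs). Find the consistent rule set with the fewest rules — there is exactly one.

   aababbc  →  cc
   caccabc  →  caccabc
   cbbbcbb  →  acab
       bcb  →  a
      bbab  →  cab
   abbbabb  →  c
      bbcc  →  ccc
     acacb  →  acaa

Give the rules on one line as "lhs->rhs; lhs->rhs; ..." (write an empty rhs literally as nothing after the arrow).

  | aababbc => aaabbc => bbc => cc
  | caccabc
  | cbbbcbb => abbcbb => accbb => acab
  | bcb => ba => a

aaa->; ba->a; bb->c; cb->a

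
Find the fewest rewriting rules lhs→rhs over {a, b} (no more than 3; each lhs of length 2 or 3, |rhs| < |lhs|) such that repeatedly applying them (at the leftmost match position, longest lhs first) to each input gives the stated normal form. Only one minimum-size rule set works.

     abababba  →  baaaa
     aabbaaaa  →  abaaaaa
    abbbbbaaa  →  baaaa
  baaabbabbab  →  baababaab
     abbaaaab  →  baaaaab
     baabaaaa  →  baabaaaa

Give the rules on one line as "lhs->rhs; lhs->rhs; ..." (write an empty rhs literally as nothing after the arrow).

abb->ba; bba->ab

  | abababba => ababbaa => abbaaa => baaaa
  | aabbaaaa => abaaaaa
  | abbbbbaaa => babbbaaa => bbabaaa => abbaaa => baaaa
  | baaabbabbab => baabaabbab => baababaab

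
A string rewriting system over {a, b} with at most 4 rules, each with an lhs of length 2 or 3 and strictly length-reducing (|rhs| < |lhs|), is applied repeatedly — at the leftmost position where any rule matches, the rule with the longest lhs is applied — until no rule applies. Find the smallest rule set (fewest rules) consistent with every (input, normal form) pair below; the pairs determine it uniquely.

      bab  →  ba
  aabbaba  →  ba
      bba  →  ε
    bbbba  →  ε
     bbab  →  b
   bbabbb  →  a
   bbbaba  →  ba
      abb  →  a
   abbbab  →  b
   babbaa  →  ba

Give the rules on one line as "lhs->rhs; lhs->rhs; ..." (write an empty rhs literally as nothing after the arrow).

  | bab => ba
  | aabbaba => bbaba => aaba => ba
  | bba => aa => ε
  | bbbba => abba => aba => aa => ε

aa->; ab->a; bb->a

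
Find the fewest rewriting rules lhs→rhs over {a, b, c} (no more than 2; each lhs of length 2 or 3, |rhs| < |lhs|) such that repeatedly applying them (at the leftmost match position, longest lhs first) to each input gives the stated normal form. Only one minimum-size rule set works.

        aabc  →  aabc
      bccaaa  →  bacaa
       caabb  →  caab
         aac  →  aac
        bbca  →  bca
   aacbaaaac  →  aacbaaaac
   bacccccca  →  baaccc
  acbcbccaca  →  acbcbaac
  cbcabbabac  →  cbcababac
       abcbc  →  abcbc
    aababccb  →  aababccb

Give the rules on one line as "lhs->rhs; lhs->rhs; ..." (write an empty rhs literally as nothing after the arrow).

bb->b; cca->ac

  | aabc
  | bccaaa => bacaa
  | caabb => caab
  | aac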